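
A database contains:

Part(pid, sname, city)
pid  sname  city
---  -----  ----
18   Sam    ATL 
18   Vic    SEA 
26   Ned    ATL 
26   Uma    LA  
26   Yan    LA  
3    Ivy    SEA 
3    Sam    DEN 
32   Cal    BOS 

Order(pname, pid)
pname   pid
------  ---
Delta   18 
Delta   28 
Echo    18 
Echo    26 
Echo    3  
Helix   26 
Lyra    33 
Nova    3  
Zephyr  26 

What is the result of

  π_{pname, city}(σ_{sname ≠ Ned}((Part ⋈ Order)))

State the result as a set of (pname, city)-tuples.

Part ⋈ Order (natural join on pid): {(18, Sam, ATL, Delta), (18, Sam, ATL, Echo), (18, Vic, SEA, Delta), (18, Vic, SEA, Echo), (26, Ned, ATL, Echo), (26, Ned, ATL, Helix), (26, Ned, ATL, Zephyr), (26, Uma, LA, Echo), (26, Uma, LA, Helix), (26, Uma, LA, Zephyr), (26, Yan, LA, Echo), (26, Yan, LA, Helix), (26, Yan, LA, Zephyr), (3, Ivy, SEA, Echo), (3, Ivy, SEA, Nova), (3, Sam, DEN, Echo), (3, Sam, DEN, Nova)}
Selection sname ≠ Ned: {(18, Sam, ATL, Delta), (18, Sam, ATL, Echo), (18, Vic, SEA, Delta), (18, Vic, SEA, Echo), (26, Uma, LA, Echo), (26, Uma, LA, Helix), (26, Uma, LA, Zephyr), (26, Yan, LA, Echo), (26, Yan, LA, Helix), (26, Yan, LA, Zephyr), (3, Ivy, SEA, Echo), (3, Ivy, SEA, Nova), (3, Sam, DEN, Echo), (3, Sam, DEN, Nova)}
Keep only column(s) pname, city (4 duplicate(s) eliminated): {(Delta, ATL), (Delta, SEA), (Echo, ATL), (Echo, DEN), (Echo, LA), (Echo, SEA), (Helix, LA), (Nova, DEN), (Nova, SEA), (Zephyr, LA)}

{(Delta, ATL), (Delta, SEA), (Echo, ATL), (Echo, DEN), (Echo, LA), (Echo, SEA), (Helix, LA), (Nova, DEN), (Nova, SEA), (Zephyr, LA)}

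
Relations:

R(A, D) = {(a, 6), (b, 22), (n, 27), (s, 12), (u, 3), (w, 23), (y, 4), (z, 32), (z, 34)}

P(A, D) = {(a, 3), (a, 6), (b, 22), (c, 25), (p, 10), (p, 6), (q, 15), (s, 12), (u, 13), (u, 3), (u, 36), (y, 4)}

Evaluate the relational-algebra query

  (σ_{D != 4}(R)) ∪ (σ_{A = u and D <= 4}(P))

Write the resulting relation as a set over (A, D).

{(a, 6), (b, 22), (n, 27), (s, 12), (u, 3), (w, 23), (z, 32), (z, 34)}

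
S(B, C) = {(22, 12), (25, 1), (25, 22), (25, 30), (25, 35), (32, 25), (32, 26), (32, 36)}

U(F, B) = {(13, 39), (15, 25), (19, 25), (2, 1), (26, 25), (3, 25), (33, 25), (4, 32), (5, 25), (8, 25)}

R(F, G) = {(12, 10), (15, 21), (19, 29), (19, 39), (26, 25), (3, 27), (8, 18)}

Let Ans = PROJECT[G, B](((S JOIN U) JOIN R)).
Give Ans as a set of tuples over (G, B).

{(18, 25), (21, 25), (25, 25), (27, 25), (29, 25), (39, 25)}

S ⋈ U (natural join on B): {(25, 1, 15), (25, 1, 19), (25, 1, 26), (25, 1, 3), (25, 1, 33), (25, 1, 5), (25, 1, 8), (25, 22, 15), (25, 22, 19), (25, 22, 26), (25, 22, 3), (25, 22, 33), (25, 22, 5), (25, 22, 8), (25, 30, 15), (25, 30, 19), (25, 30, 26), (25, 30, 3), (25, 30, 33), (25, 30, 5), (25, 30, 8), (25, 35, 15), (25, 35, 19), (25, 35, 26), (25, 35, 3), (25, 35, 33), (25, 35, 5), (25, 35, 8), (32, 25, 4), (32, 26, 4), (32, 36, 4)}
(S JOIN U) ⋈ R (natural join on F): {(25, 1, 15, 21), (25, 1, 19, 29), (25, 1, 19, 39), (25, 1, 26, 25), (25, 1, 3, 27), (25, 1, 8, 18), (25, 22, 15, 21), (25, 22, 19, 29), (25, 22, 19, 39), (25, 22, 26, 25), (25, 22, 3, 27), (25, 22, 8, 18), (25, 30, 15, 21), (25, 30, 19, 29), (25, 30, 19, 39), (25, 30, 26, 25), (25, 30, 3, 27), (25, 30, 8, 18), (25, 35, 15, 21), (25, 35, 19, 29), (25, 35, 19, 39), (25, 35, 26, 25), (25, 35, 3, 27), (25, 35, 8, 18)}
π[G, B]: project onto (G, B) (18 duplicate(s) eliminated) → {(18, 25), (21, 25), (25, 25), (27, 25), (29, 25), (39, 25)}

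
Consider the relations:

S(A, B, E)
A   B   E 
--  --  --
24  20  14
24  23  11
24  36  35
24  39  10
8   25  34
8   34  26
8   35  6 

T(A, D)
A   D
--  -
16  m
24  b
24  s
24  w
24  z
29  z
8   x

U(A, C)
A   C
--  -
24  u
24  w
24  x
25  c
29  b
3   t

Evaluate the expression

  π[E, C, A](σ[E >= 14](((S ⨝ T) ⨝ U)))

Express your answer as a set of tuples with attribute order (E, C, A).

{(14, u, 24), (14, w, 24), (14, x, 24), (35, u, 24), (35, w, 24), (35, x, 24)}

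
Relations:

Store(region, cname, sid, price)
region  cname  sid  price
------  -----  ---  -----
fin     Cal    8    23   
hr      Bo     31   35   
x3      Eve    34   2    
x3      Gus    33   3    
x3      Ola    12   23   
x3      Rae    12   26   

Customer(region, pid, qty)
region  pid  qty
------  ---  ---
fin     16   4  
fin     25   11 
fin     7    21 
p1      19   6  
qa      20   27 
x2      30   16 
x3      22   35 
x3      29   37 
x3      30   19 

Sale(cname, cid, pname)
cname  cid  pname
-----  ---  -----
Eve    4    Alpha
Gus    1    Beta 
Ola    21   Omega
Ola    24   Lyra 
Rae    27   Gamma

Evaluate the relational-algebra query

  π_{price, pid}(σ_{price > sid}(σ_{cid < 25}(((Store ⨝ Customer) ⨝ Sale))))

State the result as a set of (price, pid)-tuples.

{(23, 22), (23, 29), (23, 30)}

Natural join on region: {(fin, Cal, 8, 23, 16, 4), (fin, Cal, 8, 23, 25, 11), (fin, Cal, 8, 23, 7, 21), (x3, Eve, 34, 2, 22, 35), (x3, Eve, 34, 2, 29, 37), (x3, Eve, 34, 2, 30, 19), (x3, Gus, 33, 3, 22, 35), (x3, Gus, 33, 3, 29, 37), (x3, Gus, 33, 3, 30, 19), (x3, Ola, 12, 23, 22, 35), (x3, Ola, 12, 23, 29, 37), (x3, Ola, 12, 23, 30, 19), (x3, Rae, 12, 26, 22, 35), (x3, Rae, 12, 26, 29, 37), (x3, Rae, 12, 26, 30, 19)}
Natural join on cname: {(x3, Eve, 34, 2, 22, 35, 4, Alpha), (x3, Eve, 34, 2, 29, 37, 4, Alpha), (x3, Eve, 34, 2, 30, 19, 4, Alpha), (x3, Gus, 33, 3, 22, 35, 1, Beta), (x3, Gus, 33, 3, 29, 37, 1, Beta), (x3, Gus, 33, 3, 30, 19, 1, Beta), (x3, Ola, 12, 23, 22, 35, 21, Omega), (x3, Ola, 12, 23, 22, 35, 24, Lyra), (x3, Ola, 12, 23, 29, 37, 21, Omega), (x3, Ola, 12, 23, 29, 37, 24, Lyra), (x3, Ola, 12, 23, 30, 19, 21, Omega), (x3, Ola, 12, 23, 30, 19, 24, Lyra), (x3, Rae, 12, 26, 22, 35, 27, Gamma), (x3, Rae, 12, 26, 29, 37, 27, Gamma), (x3, Rae, 12, 26, 30, 19, 27, Gamma)}
Filtering on cid < 25 leaves {(x3, Eve, 34, 2, 22, 35, 4, Alpha), (x3, Eve, 34, 2, 29, 37, 4, Alpha), (x3, Eve, 34, 2, 30, 19, 4, Alpha), (x3, Gus, 33, 3, 22, 35, 1, Beta), (x3, Gus, 33, 3, 29, 37, 1, Beta), (x3, Gus, 33, 3, 30, 19, 1, Beta), (x3, Ola, 12, 23, 22, 35, 21, Omega), (x3, Ola, 12, 23, 22, 35, 24, Lyra), (x3, Ola, 12, 23, 29, 37, 21, Omega), (x3, Ola, 12, 23, 29, 37, 24, Lyra), (x3, Ola, 12, 23, 30, 19, 21, Omega), (x3, Ola, 12, 23, 30, 19, 24, Lyra)}.
Filtering on price > sid leaves {(x3, Ola, 12, 23, 22, 35, 21, Omega), (x3, Ola, 12, 23, 22, 35, 24, Lyra), (x3, Ola, 12, 23, 29, 37, 21, Omega), (x3, Ola, 12, 23, 29, 37, 24, Lyra), (x3, Ola, 12, 23, 30, 19, 21, Omega), (x3, Ola, 12, 23, 30, 19, 24, Lyra)}.
π[price, pid]: project onto (price, pid) (3 duplicate(s) eliminated) → {(23, 22), (23, 29), (23, 30)}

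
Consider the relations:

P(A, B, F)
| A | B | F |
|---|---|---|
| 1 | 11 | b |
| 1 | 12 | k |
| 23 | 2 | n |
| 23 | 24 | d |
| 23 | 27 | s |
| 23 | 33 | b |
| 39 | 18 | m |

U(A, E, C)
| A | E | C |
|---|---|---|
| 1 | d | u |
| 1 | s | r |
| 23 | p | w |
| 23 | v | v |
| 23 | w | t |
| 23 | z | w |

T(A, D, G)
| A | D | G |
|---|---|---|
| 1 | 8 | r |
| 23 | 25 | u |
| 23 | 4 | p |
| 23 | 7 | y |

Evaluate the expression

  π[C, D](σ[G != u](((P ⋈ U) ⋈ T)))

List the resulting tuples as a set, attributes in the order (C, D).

{(r, 8), (t, 4), (t, 7), (u, 8), (v, 4), (v, 7), (w, 4), (w, 7)}

Joining P and U on A yields {(1, 11, b, d, u), (1, 11, b, s, r), (1, 12, k, d, u), (1, 12, k, s, r), (23, 2, n, p, w), (23, 2, n, v, v), (23, 2, n, w, t), (23, 2, n, z, w), (23, 24, d, p, w), (23, 24, d, v, v), (23, 24, d, w, t), (23, 24, d, z, w), (23, 27, s, p, w), (23, 27, s, v, v), (23, 27, s, w, t), (23, 27, s, z, w), (23, 33, b, p, w), (23, 33, b, v, v), (23, 33, b, w, t), (23, 33, b, z, w)}.
Joining (P ⋈ U) and T on A yields {(1, 11, b, d, u, 8, r), (1, 11, b, s, r, 8, r), (1, 12, k, d, u, 8, r), (1, 12, k, s, r, 8, r), (23, 2, n, p, w, 25, u), (23, 2, n, p, w, 4, p), (23, 2, n, p, w, 7, y), (23, 2, n, v, v, 25, u), (23, 2, n, v, v, 4, p), (23, 2, n, v, v, 7, y), (23, 2, n, w, t, 25, u), (23, 2, n, w, t, 4, p), (23, 2, n, w, t, 7, y), (23, 2, n, z, w, 25, u), (23, 2, n, z, w, 4, p), (23, 2, n, z, w, 7, y), (23, 24, d, p, w, 25, u), (23, 24, d, p, w, 4, p), (23, 24, d, p, w, 7, y), (23, 24, d, v, v, 25, u), (23, 24, d, v, v, 4, p), (23, 24, d, v, v, 7, y), (23, 24, d, w, t, 25, u), (23, 24, d, w, t, 4, p), (23, 24, d, w, t, 7, y), (23, 24, d, z, w, 25, u), (23, 24, d, z, w, 4, p), (23, 24, d, z, w, 7, y), (23, 27, s, p, w, 25, u), (23, 27, s, p, w, 4, p), (23, 27, s, p, w, 7, y), (23, 27, s, v, v, 25, u), (23, 27, s, v, v, 4, p), (23, 27, s, v, v, 7, y), (23, 27, s, w, t, 25, u), (23, 27, s, w, t, 4, p), (23, 27, s, w, t, 7, y), (23, 27, s, z, w, 25, u), (23, 27, s, z, w, 4, p), (23, 27, s, z, w, 7, y), (23, 33, b, p, w, 25, u), (23, 33, b, p, w, 4, p), (23, 33, b, p, w, 7, y), (23, 33, b, v, v, 25, u), (23, 33, b, v, v, 4, p), (23, 33, b, v, v, 7, y), (23, 33, b, w, t, 25, u), (23, 33, b, w, t, 4, p), (23, 33, b, w, t, 7, y), (23, 33, b, z, w, 25, u), (23, 33, b, z, w, 4, p), (23, 33, b, z, w, 7, y)}.
Selection G != u: {(1, 11, b, d, u, 8, r), (1, 11, b, s, r, 8, r), (1, 12, k, d, u, 8, r), (1, 12, k, s, r, 8, r), (23, 2, n, p, w, 4, p), (23, 2, n, p, w, 7, y), (23, 2, n, v, v, 4, p), (23, 2, n, v, v, 7, y), (23, 2, n, w, t, 4, p), (23, 2, n, w, t, 7, y), (23, 2, n, z, w, 4, p), (23, 2, n, z, w, 7, y), (23, 24, d, p, w, 4, p), (23, 24, d, p, w, 7, y), (23, 24, d, v, v, 4, p), (23, 24, d, v, v, 7, y), (23, 24, d, w, t, 4, p), (23, 24, d, w, t, 7, y), (23, 24, d, z, w, 4, p), (23, 24, d, z, w, 7, y), (23, 27, s, p, w, 4, p), (23, 27, s, p, w, 7, y), (23, 27, s, v, v, 4, p), (23, 27, s, v, v, 7, y), (23, 27, s, w, t, 4, p), (23, 27, s, w, t, 7, y), (23, 27, s, z, w, 4, p), (23, 27, s, z, w, 7, y), (23, 33, b, p, w, 4, p), (23, 33, b, p, w, 7, y), (23, 33, b, v, v, 4, p), (23, 33, b, v, v, 7, y), (23, 33, b, w, t, 4, p), (23, 33, b, w, t, 7, y), (23, 33, b, z, w, 4, p), (23, 33, b, z, w, 7, y)}
π[C, D]: project onto (C, D) (28 duplicate(s) eliminated) → {(r, 8), (t, 4), (t, 7), (u, 8), (v, 4), (v, 7), (w, 4), (w, 7)}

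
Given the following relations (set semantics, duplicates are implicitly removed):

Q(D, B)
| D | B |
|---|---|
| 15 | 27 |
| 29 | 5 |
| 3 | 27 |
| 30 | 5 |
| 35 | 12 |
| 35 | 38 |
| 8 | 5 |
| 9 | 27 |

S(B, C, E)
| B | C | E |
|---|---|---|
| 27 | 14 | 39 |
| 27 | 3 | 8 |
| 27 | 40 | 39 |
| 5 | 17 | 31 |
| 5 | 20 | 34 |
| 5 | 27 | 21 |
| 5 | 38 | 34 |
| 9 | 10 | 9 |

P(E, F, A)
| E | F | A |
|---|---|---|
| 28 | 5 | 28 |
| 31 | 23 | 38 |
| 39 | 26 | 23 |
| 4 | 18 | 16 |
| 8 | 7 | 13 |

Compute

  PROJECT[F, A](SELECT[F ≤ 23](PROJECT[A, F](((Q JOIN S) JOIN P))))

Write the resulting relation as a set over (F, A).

{(23, 38), (7, 13)}

Joining Q and S on B yields {(15, 27, 14, 39), (15, 27, 3, 8), (15, 27, 40, 39), (29, 5, 17, 31), (29, 5, 20, 34), (29, 5, 27, 21), (29, 5, 38, 34), (3, 27, 14, 39), (3, 27, 3, 8), (3, 27, 40, 39), (30, 5, 17, 31), (30, 5, 20, 34), (30, 5, 27, 21), (30, 5, 38, 34), (8, 5, 17, 31), (8, 5, 20, 34), (8, 5, 27, 21), (8, 5, 38, 34), (9, 27, 14, 39), (9, 27, 3, 8), (9, 27, 40, 39)}.
Joining (Q JOIN S) and P on E yields {(15, 27, 14, 39, 26, 23), (15, 27, 3, 8, 7, 13), (15, 27, 40, 39, 26, 23), (29, 5, 17, 31, 23, 38), (3, 27, 14, 39, 26, 23), (3, 27, 3, 8, 7, 13), (3, 27, 40, 39, 26, 23), (30, 5, 17, 31, 23, 38), (8, 5, 17, 31, 23, 38), (9, 27, 14, 39, 26, 23), (9, 27, 3, 8, 7, 13), (9, 27, 40, 39, 26, 23)}.
Keep only column(s) A, F (9 duplicate(s) eliminated): {(13, 7), (23, 26), (38, 23)}
Filtering on F ≤ 23 leaves {(13, 7), (38, 23)}.
Keep only column(s) F, A: {(23, 38), (7, 13)}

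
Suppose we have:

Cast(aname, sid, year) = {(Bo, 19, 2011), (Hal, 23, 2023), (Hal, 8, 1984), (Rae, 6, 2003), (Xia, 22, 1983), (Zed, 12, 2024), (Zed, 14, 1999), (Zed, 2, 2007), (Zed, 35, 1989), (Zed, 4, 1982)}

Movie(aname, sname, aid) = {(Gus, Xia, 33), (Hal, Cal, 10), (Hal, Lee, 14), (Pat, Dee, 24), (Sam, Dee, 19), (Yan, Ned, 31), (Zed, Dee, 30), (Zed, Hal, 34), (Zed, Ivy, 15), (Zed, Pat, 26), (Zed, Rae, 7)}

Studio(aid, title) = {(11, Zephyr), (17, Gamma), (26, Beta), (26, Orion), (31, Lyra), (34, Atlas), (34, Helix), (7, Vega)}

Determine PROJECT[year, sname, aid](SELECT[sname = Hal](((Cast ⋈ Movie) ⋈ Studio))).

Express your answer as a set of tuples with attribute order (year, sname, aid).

Joining Cast and Movie on aname yields {(Hal, 23, 2023, Cal, 10), (Hal, 23, 2023, Lee, 14), (Hal, 8, 1984, Cal, 10), (Hal, 8, 1984, Lee, 14), (Zed, 12, 2024, Dee, 30), (Zed, 12, 2024, Hal, 34), (Zed, 12, 2024, Ivy, 15), (Zed, 12, 2024, Pat, 26), (Zed, 12, 2024, Rae, 7), (Zed, 14, 1999, Dee, 30), (Zed, 14, 1999, Hal, 34), (Zed, 14, 1999, Ivy, 15), (Zed, 14, 1999, Pat, 26), (Zed, 14, 1999, Rae, 7), (Zed, 2, 2007, Dee, 30), (Zed, 2, 2007, Hal, 34), (Zed, 2, 2007, Ivy, 15), (Zed, 2, 2007, Pat, 26), (Zed, 2, 2007, Rae, 7), (Zed, 35, 1989, Dee, 30), (Zed, 35, 1989, Hal, 34), (Zed, 35, 1989, Ivy, 15), (Zed, 35, 1989, Pat, 26), (Zed, 35, 1989, Rae, 7), (Zed, 4, 1982, Dee, 30), (Zed, 4, 1982, Hal, 34), (Zed, 4, 1982, Ivy, 15), (Zed, 4, 1982, Pat, 26), (Zed, 4, 1982, Rae, 7)}.
Joining (Cast ⋈ Movie) and Studio on aid yields {(Zed, 12, 2024, Hal, 34, Atlas), (Zed, 12, 2024, Hal, 34, Helix), (Zed, 12, 2024, Pat, 26, Beta), (Zed, 12, 2024, Pat, 26, Orion), (Zed, 12, 2024, Rae, 7, Vega), (Zed, 14, 1999, Hal, 34, Atlas), (Zed, 14, 1999, Hal, 34, Helix), (Zed, 14, 1999, Pat, 26, Beta), (Zed, 14, 1999, Pat, 26, Orion), (Zed, 14, 1999, Rae, 7, Vega), (Zed, 2, 2007, Hal, 34, Atlas), (Zed, 2, 2007, Hal, 34, Helix), (Zed, 2, 2007, Pat, 26, Beta), (Zed, 2, 2007, Pat, 26, Orion), (Zed, 2, 2007, Rae, 7, Vega), (Zed, 35, 1989, Hal, 34, Atlas), (Zed, 35, 1989, Hal, 34, Helix), (Zed, 35, 1989, Pat, 26, Beta), (Zed, 35, 1989, Pat, 26, Orion), (Zed, 35, 1989, Rae, 7, Vega), (Zed, 4, 1982, Hal, 34, Atlas), (Zed, 4, 1982, Hal, 34, Helix), (Zed, 4, 1982, Pat, 26, Beta), (Zed, 4, 1982, Pat, 26, Orion), (Zed, 4, 1982, Rae, 7, Vega)}.
Selection sname = Hal: {(Zed, 12, 2024, Hal, 34, Atlas), (Zed, 12, 2024, Hal, 34, Helix), (Zed, 14, 1999, Hal, 34, Atlas), (Zed, 14, 1999, Hal, 34, Helix), (Zed, 2, 2007, Hal, 34, Atlas), (Zed, 2, 2007, Hal, 34, Helix), (Zed, 35, 1989, Hal, 34, Atlas), (Zed, 35, 1989, Hal, 34, Helix), (Zed, 4, 1982, Hal, 34, Atlas), (Zed, 4, 1982, Hal, 34, Helix)}
Projecting to year, sname, aid (5 duplicate(s) eliminated): {(1982, Hal, 34), (1989, Hal, 34), (1999, Hal, 34), (2007, Hal, 34), (2024, Hal, 34)}

{(1982, Hal, 34), (1989, Hal, 34), (1999, Hal, 34), (2007, Hal, 34), (2024, Hal, 34)}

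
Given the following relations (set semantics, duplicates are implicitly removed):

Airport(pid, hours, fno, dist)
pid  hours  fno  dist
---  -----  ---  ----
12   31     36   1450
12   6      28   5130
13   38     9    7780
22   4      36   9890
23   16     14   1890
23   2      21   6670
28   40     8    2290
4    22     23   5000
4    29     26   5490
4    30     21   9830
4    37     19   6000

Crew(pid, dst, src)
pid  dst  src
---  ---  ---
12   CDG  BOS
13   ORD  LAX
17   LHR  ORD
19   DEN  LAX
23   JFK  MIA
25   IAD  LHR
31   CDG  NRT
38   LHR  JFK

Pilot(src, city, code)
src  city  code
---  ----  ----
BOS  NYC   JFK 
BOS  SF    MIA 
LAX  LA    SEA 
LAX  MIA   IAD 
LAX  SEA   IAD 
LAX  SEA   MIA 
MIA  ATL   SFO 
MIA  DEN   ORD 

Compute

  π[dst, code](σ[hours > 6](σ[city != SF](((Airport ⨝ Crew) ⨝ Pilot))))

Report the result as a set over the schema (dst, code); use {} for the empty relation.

{(CDG, JFK), (JFK, ORD), (JFK, SFO), (ORD, IAD), (ORD, MIA), (ORD, SEA)}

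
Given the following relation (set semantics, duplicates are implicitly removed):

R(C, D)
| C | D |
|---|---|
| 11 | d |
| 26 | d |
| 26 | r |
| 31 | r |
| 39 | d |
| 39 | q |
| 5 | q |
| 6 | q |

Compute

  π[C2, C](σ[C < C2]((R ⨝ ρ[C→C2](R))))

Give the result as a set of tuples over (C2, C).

{(26, 11), (31, 26), (39, 11), (39, 26), (39, 5), (39, 6), (6, 5)}

ρ[C→C2]: schema becomes (C2, D); tuples unchanged.
Joining R and ρ[C→C2](R) on D yields {(11, d, 11), (11, d, 26), (11, d, 39), (26, d, 11), (26, d, 26), (26, d, 39), (26, r, 26), (26, r, 31), (31, r, 26), (31, r, 31), (39, d, 11), (39, d, 26), (39, d, 39), (39, q, 39), (39, q, 5), (39, q, 6), (5, q, 39), (5, q, 5), (5, q, 6), (6, q, 39), (6, q, 5), (6, q, 6)}.
Filtering on C < C2 leaves {(11, d, 26), (11, d, 39), (26, d, 39), (26, r, 31), (5, q, 39), (5, q, 6), (6, q, 39)}.
π[C2, C]: project onto (C2, C) → {(26, 11), (31, 26), (39, 11), (39, 26), (39, 5), (39, 6), (6, 5)}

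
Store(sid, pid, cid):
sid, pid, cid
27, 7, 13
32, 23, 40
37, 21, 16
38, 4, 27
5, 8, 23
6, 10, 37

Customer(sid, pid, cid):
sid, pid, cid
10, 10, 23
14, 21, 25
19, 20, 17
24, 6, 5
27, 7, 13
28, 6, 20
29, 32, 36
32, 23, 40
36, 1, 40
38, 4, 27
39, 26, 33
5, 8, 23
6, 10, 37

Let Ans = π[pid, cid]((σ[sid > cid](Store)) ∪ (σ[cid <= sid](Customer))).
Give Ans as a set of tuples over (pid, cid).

σ[sid > cid]: keep tuples satisfying sid > cid → {(27, 7, 13), (37, 21, 16), (38, 4, 27)}
σ[cid <= sid]: keep tuples satisfying cid <= sid → {(19, 20, 17), (24, 6, 5), (27, 7, 13), (28, 6, 20), (38, 4, 27), (39, 26, 33)}
Taking the union: {(19, 20, 17), (24, 6, 5), (27, 7, 13), (28, 6, 20), (37, 21, 16), (38, 4, 27), (39, 26, 33)}
π_{pid, cid} gives {(20, 17), (21, 16), (26, 33), (4, 27), (6, 20), (6, 5), (7, 13)}.

{(20, 17), (21, 16), (26, 33), (4, 27), (6, 20), (6, 5), (7, 13)}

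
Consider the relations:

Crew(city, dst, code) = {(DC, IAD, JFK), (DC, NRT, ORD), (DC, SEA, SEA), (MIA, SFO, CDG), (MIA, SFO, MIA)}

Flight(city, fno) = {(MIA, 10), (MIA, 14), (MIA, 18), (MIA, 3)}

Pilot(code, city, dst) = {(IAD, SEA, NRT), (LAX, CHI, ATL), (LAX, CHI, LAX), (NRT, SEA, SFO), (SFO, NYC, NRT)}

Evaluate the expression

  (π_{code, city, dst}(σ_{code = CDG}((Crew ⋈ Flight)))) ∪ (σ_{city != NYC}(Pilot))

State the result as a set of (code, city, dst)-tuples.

{(CDG, MIA, SFO), (IAD, SEA, NRT), (LAX, CHI, ATL), (LAX, CHI, LAX), (NRT, SEA, SFO)}

Crew ⋈ Flight (natural join on city): {(MIA, SFO, CDG, 10), (MIA, SFO, CDG, 14), (MIA, SFO, CDG, 18), (MIA, SFO, CDG, 3), (MIA, SFO, MIA, 10), (MIA, SFO, MIA, 14), (MIA, SFO, MIA, 18), (MIA, SFO, MIA, 3)}
σ[code = CDG]: keep tuples satisfying code = CDG → {(MIA, SFO, CDG, 10), (MIA, SFO, CDG, 14), (MIA, SFO, CDG, 18), (MIA, SFO, CDG, 3)}
π[code, city, dst]: project onto (code, city, dst) (3 duplicate(s) eliminated) → {(CDG, MIA, SFO)}
σ[city != NYC]: keep tuples satisfying city != NYC → {(IAD, SEA, NRT), (LAX, CHI, ATL), (LAX, CHI, LAX), (NRT, SEA, SFO)}
Set union of the two operands is {(CDG, MIA, SFO), (IAD, SEA, NRT), (LAX, CHI, ATL), (LAX, CHI, LAX), (NRT, SEA, SFO)}.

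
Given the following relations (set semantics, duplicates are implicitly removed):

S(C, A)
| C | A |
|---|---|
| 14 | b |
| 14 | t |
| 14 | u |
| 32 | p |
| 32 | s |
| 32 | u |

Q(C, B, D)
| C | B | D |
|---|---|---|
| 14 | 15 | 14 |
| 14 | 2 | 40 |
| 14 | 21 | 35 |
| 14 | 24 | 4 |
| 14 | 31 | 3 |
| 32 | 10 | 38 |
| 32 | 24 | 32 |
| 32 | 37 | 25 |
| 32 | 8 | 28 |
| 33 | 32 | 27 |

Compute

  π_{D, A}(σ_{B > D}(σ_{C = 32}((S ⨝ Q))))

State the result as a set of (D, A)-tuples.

{(25, p), (25, s), (25, u)}

Joining S and Q on C yields {(14, b, 15, 14), (14, b, 2, 40), (14, b, 21, 35), (14, b, 24, 4), (14, b, 31, 3), (14, t, 15, 14), (14, t, 2, 40), (14, t, 21, 35), (14, t, 24, 4), (14, t, 31, 3), (14, u, 15, 14), (14, u, 2, 40), (14, u, 21, 35), (14, u, 24, 4), (14, u, 31, 3), (32, p, 10, 38), (32, p, 24, 32), (32, p, 37, 25), (32, p, 8, 28), (32, s, 10, 38), (32, s, 24, 32), (32, s, 37, 25), (32, s, 8, 28), (32, u, 10, 38), (32, u, 24, 32), (32, u, 37, 25), (32, u, 8, 28)}.
σ[C = 32]: keep tuples satisfying C = 32 → {(32, p, 10, 38), (32, p, 24, 32), (32, p, 37, 25), (32, p, 8, 28), (32, s, 10, 38), (32, s, 24, 32), (32, s, 37, 25), (32, s, 8, 28), (32, u, 10, 38), (32, u, 24, 32), (32, u, 37, 25), (32, u, 8, 28)}
σ[B > D]: keep tuples satisfying B > D → {(32, p, 37, 25), (32, s, 37, 25), (32, u, 37, 25)}
π[D, A]: project onto (D, A) → {(25, p), (25, s), (25, u)}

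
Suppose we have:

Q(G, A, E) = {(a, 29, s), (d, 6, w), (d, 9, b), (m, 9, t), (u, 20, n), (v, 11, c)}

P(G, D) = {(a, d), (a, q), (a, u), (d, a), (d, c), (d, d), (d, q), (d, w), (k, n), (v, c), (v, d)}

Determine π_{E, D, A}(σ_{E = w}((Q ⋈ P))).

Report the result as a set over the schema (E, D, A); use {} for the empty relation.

Q ⋈ P (natural join on G): {(a, 29, s, d), (a, 29, s, q), (a, 29, s, u), (d, 6, w, a), (d, 6, w, c), (d, 6, w, d), (d, 6, w, q), (d, 6, w, w), (d, 9, b, a), (d, 9, b, c), (d, 9, b, d), (d, 9, b, q), (d, 9, b, w), (v, 11, c, c), (v, 11, c, d)}
Selection E = w: {(d, 6, w, a), (d, 6, w, c), (d, 6, w, d), (d, 6, w, q), (d, 6, w, w)}
Keep only column(s) E, D, A: {(w, a, 6), (w, c, 6), (w, d, 6), (w, q, 6), (w, w, 6)}

{(w, a, 6), (w, c, 6), (w, d, 6), (w, q, 6), (w, w, 6)}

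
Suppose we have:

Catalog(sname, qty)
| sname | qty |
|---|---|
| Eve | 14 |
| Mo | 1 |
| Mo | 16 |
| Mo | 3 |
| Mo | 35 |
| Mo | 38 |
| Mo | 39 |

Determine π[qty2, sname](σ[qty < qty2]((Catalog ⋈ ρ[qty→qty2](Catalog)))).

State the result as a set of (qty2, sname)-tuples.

ρ[qty→qty2]: schema becomes (sname, qty2); tuples unchanged.
Joining Catalog and ρ[qty→qty2](Catalog) on sname yields {(Eve, 14, 14), (Mo, 1, 1), (Mo, 1, 16), (Mo, 1, 3), (Mo, 1, 35), (Mo, 1, 38), (Mo, 1, 39), (Mo, 16, 1), (Mo, 16, 16), (Mo, 16, 3), (Mo, 16, 35), (Mo, 16, 38), (Mo, 16, 39), (Mo, 3, 1), (Mo, 3, 16), (Mo, 3, 3), (Mo, 3, 35), (Mo, 3, 38), (Mo, 3, 39), (Mo, 35, 1), (Mo, 35, 16), (Mo, 35, 3), (Mo, 35, 35), (Mo, 35, 38), (Mo, 35, 39), (Mo, 38, 1), (Mo, 38, 16), (Mo, 38, 3), (Mo, 38, 35), (Mo, 38, 38), (Mo, 38, 39), (Mo, 39, 1), (Mo, 39, 16), (Mo, 39, 3), (Mo, 39, 35), (Mo, 39, 38), (Mo, 39, 39)}.
Selection qty < qty2: {(Mo, 1, 16), (Mo, 1, 3), (Mo, 1, 35), (Mo, 1, 38), (Mo, 1, 39), (Mo, 16, 35), (Mo, 16, 38), (Mo, 16, 39), (Mo, 3, 16), (Mo, 3, 35), (Mo, 3, 38), (Mo, 3, 39), (Mo, 35, 38), (Mo, 35, 39), (Mo, 38, 39)}
Keep only column(s) qty2, sname (10 duplicate(s) eliminated): {(16, Mo), (3, Mo), (35, Mo), (38, Mo), (39, Mo)}

{(16, Mo), (3, Mo), (35, Mo), (38, Mo), (39, Mo)}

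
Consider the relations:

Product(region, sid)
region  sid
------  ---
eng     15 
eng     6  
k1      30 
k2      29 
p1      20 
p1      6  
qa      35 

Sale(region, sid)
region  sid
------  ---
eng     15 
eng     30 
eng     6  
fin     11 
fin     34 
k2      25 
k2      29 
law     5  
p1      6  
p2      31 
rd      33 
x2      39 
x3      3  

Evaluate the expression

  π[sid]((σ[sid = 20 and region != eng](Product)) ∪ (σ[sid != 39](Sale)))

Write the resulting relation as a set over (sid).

{11, 15, 20, 25, 29, 3, 30, 31, 33, 34, 5, 6}

Apply σ_{sid = 20 and region != eng}; surviving tuples: {(p1, 20)}
Apply σ_{sid != 39}; surviving tuples: {(eng, 15), (eng, 30), (eng, 6), (fin, 11), (fin, 34), (k2, 25), (k2, 29), (law, 5), (p1, 6), (p2, 31), (rd, 33), (x3, 3)}
Set union of the two operands is {(eng, 15), (eng, 30), (eng, 6), (fin, 11), (fin, 34), (k2, 25), (k2, 29), (law, 5), (p1, 20), (p1, 6), (p2, 31), (rd, 33), (x3, 3)}.
π_{sid} gives {11, 15, 20, 25, 29, 3, 30, 31, 33, 34, 5, 6} (1 duplicate(s) eliminated).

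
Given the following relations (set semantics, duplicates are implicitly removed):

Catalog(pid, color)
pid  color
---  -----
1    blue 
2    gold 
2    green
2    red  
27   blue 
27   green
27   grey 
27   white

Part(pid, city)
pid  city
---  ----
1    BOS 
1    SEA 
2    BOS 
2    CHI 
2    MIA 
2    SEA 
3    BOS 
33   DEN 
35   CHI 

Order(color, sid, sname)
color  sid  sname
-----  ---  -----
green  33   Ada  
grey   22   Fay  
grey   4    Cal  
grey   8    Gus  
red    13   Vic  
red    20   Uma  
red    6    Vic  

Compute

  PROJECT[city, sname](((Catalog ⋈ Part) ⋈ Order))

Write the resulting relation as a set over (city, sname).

{(BOS, Ada), (BOS, Uma), (BOS, Vic), (CHI, Ada), (CHI, Uma), (CHI, Vic), (MIA, Ada), (MIA, Uma), (MIA, Vic), (SEA, Ada), (SEA, Uma), (SEA, Vic)}

Catalog ⋈ Part (natural join on pid): {(1, blue, BOS), (1, blue, SEA), (2, gold, BOS), (2, gold, CHI), (2, gold, MIA), (2, gold, SEA), (2, green, BOS), (2, green, CHI), (2, green, MIA), (2, green, SEA), (2, red, BOS), (2, red, CHI), (2, red, MIA), (2, red, SEA)}
(Catalog ⋈ Part) ⋈ Order (natural join on color): {(2, green, BOS, 33, Ada), (2, green, CHI, 33, Ada), (2, green, MIA, 33, Ada), (2, green, SEA, 33, Ada), (2, red, BOS, 13, Vic), (2, red, BOS, 20, Uma), (2, red, BOS, 6, Vic), (2, red, CHI, 13, Vic), (2, red, CHI, 20, Uma), (2, red, CHI, 6, Vic), (2, red, MIA, 13, Vic), (2, red, MIA, 20, Uma), (2, red, MIA, 6, Vic), (2, red, SEA, 13, Vic), (2, red, SEA, 20, Uma), (2, red, SEA, 6, Vic)}
Projecting to city, sname (4 duplicate(s) eliminated): {(BOS, Ada), (BOS, Uma), (BOS, Vic), (CHI, Ada), (CHI, Uma), (CHI, Vic), (MIA, Ada), (MIA, Uma), (MIA, Vic), (SEA, Ada), (SEA, Uma), (SEA, Vic)}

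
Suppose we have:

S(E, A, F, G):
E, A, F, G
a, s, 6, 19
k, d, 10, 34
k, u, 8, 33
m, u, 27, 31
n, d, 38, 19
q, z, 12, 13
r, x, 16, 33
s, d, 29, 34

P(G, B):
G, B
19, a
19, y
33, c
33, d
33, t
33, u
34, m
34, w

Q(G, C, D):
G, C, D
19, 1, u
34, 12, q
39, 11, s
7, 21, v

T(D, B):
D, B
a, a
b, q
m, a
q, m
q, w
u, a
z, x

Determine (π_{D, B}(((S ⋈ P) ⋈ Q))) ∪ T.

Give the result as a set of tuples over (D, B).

Natural join on G: {(a, s, 6, 19, a), (a, s, 6, 19, y), (k, d, 10, 34, m), (k, d, 10, 34, w), (k, u, 8, 33, c), (k, u, 8, 33, d), (k, u, 8, 33, t), (k, u, 8, 33, u), (n, d, 38, 19, a), (n, d, 38, 19, y), (r, x, 16, 33, c), (r, x, 16, 33, d), (r, x, 16, 33, t), (r, x, 16, 33, u), (s, d, 29, 34, m), (s, d, 29, 34, w)}
Natural join on G: {(a, s, 6, 19, a, 1, u), (a, s, 6, 19, y, 1, u), (k, d, 10, 34, m, 12, q), (k, d, 10, 34, w, 12, q), (n, d, 38, 19, a, 1, u), (n, d, 38, 19, y, 1, u), (s, d, 29, 34, m, 12, q), (s, d, 29, 34, w, 12, q)}
Keep only column(s) D, B (4 duplicate(s) eliminated): {(q, m), (q, w), (u, a), (u, y)}
Taking the union: {(a, a), (b, q), (m, a), (q, m), (q, w), (u, a), (u, y), (z, x)}

{(a, a), (b, q), (m, a), (q, m), (q, w), (u, a), (u, y), (z, x)}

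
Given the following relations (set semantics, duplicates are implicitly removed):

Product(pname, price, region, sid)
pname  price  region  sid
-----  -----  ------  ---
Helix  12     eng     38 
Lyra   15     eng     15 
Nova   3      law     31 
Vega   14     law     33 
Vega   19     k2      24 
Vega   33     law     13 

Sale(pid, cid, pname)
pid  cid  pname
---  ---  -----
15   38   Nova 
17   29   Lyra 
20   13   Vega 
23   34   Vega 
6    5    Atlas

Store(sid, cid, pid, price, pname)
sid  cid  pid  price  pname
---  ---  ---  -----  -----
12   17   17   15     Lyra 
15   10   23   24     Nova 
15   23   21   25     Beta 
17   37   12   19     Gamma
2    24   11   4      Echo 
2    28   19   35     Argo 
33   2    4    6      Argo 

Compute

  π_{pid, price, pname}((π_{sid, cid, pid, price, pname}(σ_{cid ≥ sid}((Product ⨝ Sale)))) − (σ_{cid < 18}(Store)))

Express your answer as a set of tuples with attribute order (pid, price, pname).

Joining Product and Sale on pname yields {(Lyra, 15, eng, 15, 17, 29), (Nova, 3, law, 31, 15, 38), (Vega, 14, law, 33, 20, 13), (Vega, 14, law, 33, 23, 34), (Vega, 19, k2, 24, 20, 13), (Vega, 19, k2, 24, 23, 34), (Vega, 33, law, 13, 20, 13), (Vega, 33, law, 13, 23, 34)}.
Filtering on cid ≥ sid leaves {(Lyra, 15, eng, 15, 17, 29), (Nova, 3, law, 31, 15, 38), (Vega, 14, law, 33, 23, 34), (Vega, 19, k2, 24, 23, 34), (Vega, 33, law, 13, 20, 13), (Vega, 33, law, 13, 23, 34)}.
π[sid, cid, pid, price, pname]: project onto (sid, cid, pid, price, pname) → {(13, 13, 20, 33, Vega), (13, 34, 23, 33, Vega), (15, 29, 17, 15, Lyra), (24, 34, 23, 19, Vega), (31, 38, 15, 3, Nova), (33, 34, 23, 14, Vega)}
Filtering on cid < 18 leaves {(12, 17, 17, 15, Lyra), (15, 10, 23, 24, Nova), (33, 2, 4, 6, Argo)}.
Taking the difference: {(13, 13, 20, 33, Vega), (13, 34, 23, 33, Vega), (15, 29, 17, 15, Lyra), (24, 34, 23, 19, Vega), (31, 38, 15, 3, Nova), (33, 34, 23, 14, Vega)}
π[pid, price, pname]: project onto (pid, price, pname) → {(15, 3, Nova), (17, 15, Lyra), (20, 33, Vega), (23, 14, Vega), (23, 19, Vega), (23, 33, Vega)}

{(15, 3, Nova), (17, 15, Lyra), (20, 33, Vega), (23, 14, Vega), (23, 19, Vega), (23, 33, Vega)}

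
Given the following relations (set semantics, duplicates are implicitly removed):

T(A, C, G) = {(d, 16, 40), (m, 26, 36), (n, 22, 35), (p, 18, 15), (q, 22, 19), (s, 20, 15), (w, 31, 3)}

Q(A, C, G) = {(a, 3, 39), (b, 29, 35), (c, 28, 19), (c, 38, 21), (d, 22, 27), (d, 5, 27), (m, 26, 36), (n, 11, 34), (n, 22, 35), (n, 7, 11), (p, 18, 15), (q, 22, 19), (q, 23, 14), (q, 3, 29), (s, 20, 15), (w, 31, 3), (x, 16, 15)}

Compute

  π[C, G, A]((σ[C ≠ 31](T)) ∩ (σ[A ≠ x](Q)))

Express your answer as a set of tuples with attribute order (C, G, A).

{(18, 15, p), (20, 15, s), (22, 19, q), (22, 35, n), (26, 36, m)}

Filtering on C ≠ 31 leaves {(d, 16, 40), (m, 26, 36), (n, 22, 35), (p, 18, 15), (q, 22, 19), (s, 20, 15)}.
Filtering on A ≠ x leaves {(a, 3, 39), (b, 29, 35), (c, 28, 19), (c, 38, 21), (d, 22, 27), (d, 5, 27), (m, 26, 36), (n, 11, 34), (n, 22, 35), (n, 7, 11), (p, 18, 15), (q, 22, 19), (q, 23, 14), (q, 3, 29), (s, 20, 15), (w, 31, 3)}.
Set intersection of the two operands is {(m, 26, 36), (n, 22, 35), (p, 18, 15), (q, 22, 19), (s, 20, 15)}.
Keep only column(s) C, G, A: {(18, 15, p), (20, 15, s), (22, 19, q), (22, 35, n), (26, 36, m)}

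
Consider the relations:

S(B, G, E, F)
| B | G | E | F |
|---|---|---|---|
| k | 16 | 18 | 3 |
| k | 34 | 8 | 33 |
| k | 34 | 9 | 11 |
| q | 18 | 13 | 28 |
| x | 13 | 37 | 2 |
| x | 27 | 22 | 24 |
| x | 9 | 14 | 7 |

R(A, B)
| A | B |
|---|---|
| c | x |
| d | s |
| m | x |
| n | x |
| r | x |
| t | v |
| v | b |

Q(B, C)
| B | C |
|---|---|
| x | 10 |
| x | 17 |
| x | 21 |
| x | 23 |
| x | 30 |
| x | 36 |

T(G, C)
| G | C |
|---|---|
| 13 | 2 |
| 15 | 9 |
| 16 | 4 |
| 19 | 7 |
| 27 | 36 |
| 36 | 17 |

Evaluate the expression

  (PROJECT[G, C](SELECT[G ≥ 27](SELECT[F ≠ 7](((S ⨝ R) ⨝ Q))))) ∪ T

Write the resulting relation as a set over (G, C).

{(13, 2), (15, 9), (16, 4), (19, 7), (27, 10), (27, 17), (27, 21), (27, 23), (27, 30), (27, 36), (36, 17)}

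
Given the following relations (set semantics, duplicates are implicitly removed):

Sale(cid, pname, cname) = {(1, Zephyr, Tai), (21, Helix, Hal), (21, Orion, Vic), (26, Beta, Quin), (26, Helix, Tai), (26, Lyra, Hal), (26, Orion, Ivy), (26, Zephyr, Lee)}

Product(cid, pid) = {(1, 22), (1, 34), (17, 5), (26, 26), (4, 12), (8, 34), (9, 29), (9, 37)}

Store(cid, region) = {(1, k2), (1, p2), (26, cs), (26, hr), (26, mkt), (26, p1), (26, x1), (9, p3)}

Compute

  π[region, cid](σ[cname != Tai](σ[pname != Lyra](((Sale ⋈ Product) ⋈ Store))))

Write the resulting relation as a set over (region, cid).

Natural join on cid: {(1, Zephyr, Tai, 22), (1, Zephyr, Tai, 34), (26, Beta, Quin, 26), (26, Helix, Tai, 26), (26, Lyra, Hal, 26), (26, Orion, Ivy, 26), (26, Zephyr, Lee, 26)}
Natural join on cid: {(1, Zephyr, Tai, 22, k2), (1, Zephyr, Tai, 22, p2), (1, Zephyr, Tai, 34, k2), (1, Zephyr, Tai, 34, p2), (26, Beta, Quin, 26, cs), (26, Beta, Quin, 26, hr), (26, Beta, Quin, 26, mkt), (26, Beta, Quin, 26, p1), (26, Beta, Quin, 26, x1), (26, Helix, Tai, 26, cs), (26, Helix, Tai, 26, hr), (26, Helix, Tai, 26, mkt), (26, Helix, Tai, 26, p1), (26, Helix, Tai, 26, x1), (26, Lyra, Hal, 26, cs), (26, Lyra, Hal, 26, hr), (26, Lyra, Hal, 26, mkt), (26, Lyra, Hal, 26, p1), (26, Lyra, Hal, 26, x1), (26, Orion, Ivy, 26, cs), (26, Orion, Ivy, 26, hr), (26, Orion, Ivy, 26, mkt), (26, Orion, Ivy, 26, p1), (26, Orion, Ivy, 26, x1), (26, Zephyr, Lee, 26, cs), (26, Zephyr, Lee, 26, hr), (26, Zephyr, Lee, 26, mkt), (26, Zephyr, Lee, 26, p1), (26, Zephyr, Lee, 26, x1)}
Selection pname != Lyra: {(1, Zephyr, Tai, 22, k2), (1, Zephyr, Tai, 22, p2), (1, Zephyr, Tai, 34, k2), (1, Zephyr, Tai, 34, p2), (26, Beta, Quin, 26, cs), (26, Beta, Quin, 26, hr), (26, Beta, Quin, 26, mkt), (26, Beta, Quin, 26, p1), (26, Beta, Quin, 26, x1), (26, Helix, Tai, 26, cs), (26, Helix, Tai, 26, hr), (26, Helix, Tai, 26, mkt), (26, Helix, Tai, 26, p1), (26, Helix, Tai, 26, x1), (26, Orion, Ivy, 26, cs), (26, Orion, Ivy, 26, hr), (26, Orion, Ivy, 26, mkt), (26, Orion, Ivy, 26, p1), (26, Orion, Ivy, 26, x1), (26, Zephyr, Lee, 26, cs), (26, Zephyr, Lee, 26, hr), (26, Zephyr, Lee, 26, mkt), (26, Zephyr, Lee, 26, p1), (26, Zephyr, Lee, 26, x1)}
Selection cname != Tai: {(26, Beta, Quin, 26, cs), (26, Beta, Quin, 26, hr), (26, Beta, Quin, 26, mkt), (26, Beta, Quin, 26, p1), (26, Beta, Quin, 26, x1), (26, Orion, Ivy, 26, cs), (26, Orion, Ivy, 26, hr), (26, Orion, Ivy, 26, mkt), (26, Orion, Ivy, 26, p1), (26, Orion, Ivy, 26, x1), (26, Zephyr, Lee, 26, cs), (26, Zephyr, Lee, 26, hr), (26, Zephyr, Lee, 26, mkt), (26, Zephyr, Lee, 26, p1), (26, Zephyr, Lee, 26, x1)}
π_{region, cid} gives {(cs, 26), (hr, 26), (mkt, 26), (p1, 26), (x1, 26)} (10 duplicate(s) eliminated).

{(cs, 26), (hr, 26), (mkt, 26), (p1, 26), (x1, 26)}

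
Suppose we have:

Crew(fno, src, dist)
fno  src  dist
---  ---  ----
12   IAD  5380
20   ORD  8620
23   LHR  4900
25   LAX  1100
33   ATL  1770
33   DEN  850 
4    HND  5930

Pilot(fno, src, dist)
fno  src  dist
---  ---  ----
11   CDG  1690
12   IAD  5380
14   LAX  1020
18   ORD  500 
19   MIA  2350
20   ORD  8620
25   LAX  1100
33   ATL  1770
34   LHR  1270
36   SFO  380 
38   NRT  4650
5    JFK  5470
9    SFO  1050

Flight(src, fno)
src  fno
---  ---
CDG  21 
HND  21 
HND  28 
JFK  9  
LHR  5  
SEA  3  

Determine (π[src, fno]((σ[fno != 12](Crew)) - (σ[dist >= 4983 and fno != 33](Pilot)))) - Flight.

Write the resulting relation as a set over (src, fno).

Apply σ_{fno != 12}; surviving tuples: {(20, ORD, 8620), (23, LHR, 4900), (25, LAX, 1100), (33, ATL, 1770), (33, DEN, 850), (4, HND, 5930)}
Apply σ_{dist >= 4983 and fno != 33}; surviving tuples: {(12, IAD, 5380), (20, ORD, 8620), (5, JFK, 5470)}
Difference: {(20, ORD, 8620), (23, LHR, 4900), (25, LAX, 1100), (33, ATL, 1770), (33, DEN, 850), (4, HND, 5930)} with {(12, IAD, 5380), (20, ORD, 8620), (5, JFK, 5470)} → {(23, LHR, 4900), (25, LAX, 1100), (33, ATL, 1770), (33, DEN, 850), (4, HND, 5930)}
Keep only column(s) src, fno: {(ATL, 33), (DEN, 33), (HND, 4), (LAX, 25), (LHR, 23)}
Difference: {(ATL, 33), (DEN, 33), (HND, 4), (LAX, 25), (LHR, 23)} with {(CDG, 21), (HND, 21), (HND, 28), (JFK, 9), (LHR, 5), (SEA, 3)} → {(ATL, 33), (DEN, 33), (HND, 4), (LAX, 25), (LHR, 23)}

{(ATL, 33), (DEN, 33), (HND, 4), (LAX, 25), (LHR, 23)}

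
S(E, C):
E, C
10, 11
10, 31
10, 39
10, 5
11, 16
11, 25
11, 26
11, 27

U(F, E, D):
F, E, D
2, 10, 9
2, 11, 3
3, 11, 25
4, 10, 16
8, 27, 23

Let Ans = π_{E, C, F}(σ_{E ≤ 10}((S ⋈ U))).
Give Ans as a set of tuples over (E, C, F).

S ⋈ U (natural join on E): {(10, 11, 2, 9), (10, 11, 4, 16), (10, 31, 2, 9), (10, 31, 4, 16), (10, 39, 2, 9), (10, 39, 4, 16), (10, 5, 2, 9), (10, 5, 4, 16), (11, 16, 2, 3), (11, 16, 3, 25), (11, 25, 2, 3), (11, 25, 3, 25), (11, 26, 2, 3), (11, 26, 3, 25), (11, 27, 2, 3), (11, 27, 3, 25)}
Selection E ≤ 10: {(10, 11, 2, 9), (10, 11, 4, 16), (10, 31, 2, 9), (10, 31, 4, 16), (10, 39, 2, 9), (10, 39, 4, 16), (10, 5, 2, 9), (10, 5, 4, 16)}
Projecting to E, C, F: {(10, 11, 2), (10, 11, 4), (10, 31, 2), (10, 31, 4), (10, 39, 2), (10, 39, 4), (10, 5, 2), (10, 5, 4)}

{(10, 11, 2), (10, 11, 4), (10, 31, 2), (10, 31, 4), (10, 39, 2), (10, 39, 4), (10, 5, 2), (10, 5, 4)}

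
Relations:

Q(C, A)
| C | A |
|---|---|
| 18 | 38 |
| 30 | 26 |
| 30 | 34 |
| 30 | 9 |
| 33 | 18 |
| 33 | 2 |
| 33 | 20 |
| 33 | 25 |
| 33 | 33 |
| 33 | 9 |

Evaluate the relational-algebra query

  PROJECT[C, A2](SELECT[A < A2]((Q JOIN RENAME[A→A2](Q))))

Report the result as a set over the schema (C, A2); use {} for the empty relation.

{(30, 26), (30, 34), (33, 18), (33, 20), (33, 25), (33, 33), (33, 9)}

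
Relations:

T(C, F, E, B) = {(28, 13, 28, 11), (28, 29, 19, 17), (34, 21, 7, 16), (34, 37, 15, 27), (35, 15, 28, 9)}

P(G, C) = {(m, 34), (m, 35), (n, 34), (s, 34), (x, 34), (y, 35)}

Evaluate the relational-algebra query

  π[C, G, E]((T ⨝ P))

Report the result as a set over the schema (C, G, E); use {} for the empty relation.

Joining T and P on C yields {(34, 21, 7, 16, m), (34, 21, 7, 16, n), (34, 21, 7, 16, s), (34, 21, 7, 16, x), (34, 37, 15, 27, m), (34, 37, 15, 27, n), (34, 37, 15, 27, s), (34, 37, 15, 27, x), (35, 15, 28, 9, m), (35, 15, 28, 9, y)}.
π_{C, G, E} gives {(34, m, 15), (34, m, 7), (34, n, 15), (34, n, 7), (34, s, 15), (34, s, 7), (34, x, 15), (34, x, 7), (35, m, 28), (35, y, 28)}.

{(34, m, 15), (34, m, 7), (34, n, 15), (34, n, 7), (34, s, 15), (34, s, 7), (34, x, 15), (34, x, 7), (35, m, 28), (35, y, 28)}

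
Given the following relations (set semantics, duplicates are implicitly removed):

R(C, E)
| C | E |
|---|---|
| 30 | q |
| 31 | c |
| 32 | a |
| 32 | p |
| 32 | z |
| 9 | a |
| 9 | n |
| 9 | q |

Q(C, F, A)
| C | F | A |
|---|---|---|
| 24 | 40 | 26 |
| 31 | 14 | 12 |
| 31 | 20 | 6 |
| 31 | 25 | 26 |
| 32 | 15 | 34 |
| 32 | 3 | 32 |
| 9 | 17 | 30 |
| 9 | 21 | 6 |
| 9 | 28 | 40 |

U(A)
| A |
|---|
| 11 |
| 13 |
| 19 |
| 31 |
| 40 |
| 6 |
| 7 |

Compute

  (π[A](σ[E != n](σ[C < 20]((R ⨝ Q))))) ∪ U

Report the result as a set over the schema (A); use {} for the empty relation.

{11, 13, 19, 30, 31, 40, 6, 7}

R ⋈ Q (natural join on C): {(31, c, 14, 12), (31, c, 20, 6), (31, c, 25, 26), (32, a, 15, 34), (32, a, 3, 32), (32, p, 15, 34), (32, p, 3, 32), (32, z, 15, 34), (32, z, 3, 32), (9, a, 17, 30), (9, a, 21, 6), (9, a, 28, 40), (9, n, 17, 30), (9, n, 21, 6), (9, n, 28, 40), (9, q, 17, 30), (9, q, 21, 6), (9, q, 28, 40)}
Apply σ_{C < 20}; surviving tuples: {(9, a, 17, 30), (9, a, 21, 6), (9, a, 28, 40), (9, n, 17, 30), (9, n, 21, 6), (9, n, 28, 40), (9, q, 17, 30), (9, q, 21, 6), (9, q, 28, 40)}
Apply σ_{E != n}; surviving tuples: {(9, a, 17, 30), (9, a, 21, 6), (9, a, 28, 40), (9, q, 17, 30), (9, q, 21, 6), (9, q, 28, 40)}
π[A]: project onto (A) (3 duplicate(s) eliminated) → {30, 40, 6}
Taking the union: {11, 13, 19, 30, 31, 40, 6, 7}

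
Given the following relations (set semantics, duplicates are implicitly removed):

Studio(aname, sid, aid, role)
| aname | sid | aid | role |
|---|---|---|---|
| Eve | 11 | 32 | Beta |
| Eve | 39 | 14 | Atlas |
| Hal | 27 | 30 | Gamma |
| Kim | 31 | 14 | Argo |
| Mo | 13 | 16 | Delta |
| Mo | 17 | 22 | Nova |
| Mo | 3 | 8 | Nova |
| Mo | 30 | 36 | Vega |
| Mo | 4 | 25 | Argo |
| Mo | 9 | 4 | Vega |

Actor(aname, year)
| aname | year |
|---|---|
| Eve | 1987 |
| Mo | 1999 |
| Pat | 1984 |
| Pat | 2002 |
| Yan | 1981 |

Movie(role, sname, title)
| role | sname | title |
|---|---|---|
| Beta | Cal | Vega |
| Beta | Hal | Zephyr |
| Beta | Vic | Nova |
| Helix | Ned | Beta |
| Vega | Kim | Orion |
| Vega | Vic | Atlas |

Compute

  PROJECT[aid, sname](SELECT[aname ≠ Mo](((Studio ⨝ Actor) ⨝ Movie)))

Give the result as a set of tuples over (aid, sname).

Joining Studio and Actor on aname yields {(Eve, 11, 32, Beta, 1987), (Eve, 39, 14, Atlas, 1987), (Mo, 13, 16, Delta, 1999), (Mo, 17, 22, Nova, 1999), (Mo, 3, 8, Nova, 1999), (Mo, 30, 36, Vega, 1999), (Mo, 4, 25, Argo, 1999), (Mo, 9, 4, Vega, 1999)}.
Joining (Studio ⨝ Actor) and Movie on role yields {(Eve, 11, 32, Beta, 1987, Cal, Vega), (Eve, 11, 32, Beta, 1987, Hal, Zephyr), (Eve, 11, 32, Beta, 1987, Vic, Nova), (Mo, 30, 36, Vega, 1999, Kim, Orion), (Mo, 30, 36, Vega, 1999, Vic, Atlas), (Mo, 9, 4, Vega, 1999, Kim, Orion), (Mo, 9, 4, Vega, 1999, Vic, Atlas)}.
Filtering on aname ≠ Mo leaves {(Eve, 11, 32, Beta, 1987, Cal, Vega), (Eve, 11, 32, Beta, 1987, Hal, Zephyr), (Eve, 11, 32, Beta, 1987, Vic, Nova)}.
Projecting to aid, sname: {(32, Cal), (32, Hal), (32, Vic)}

{(32, Cal), (32, Hal), (32, Vic)}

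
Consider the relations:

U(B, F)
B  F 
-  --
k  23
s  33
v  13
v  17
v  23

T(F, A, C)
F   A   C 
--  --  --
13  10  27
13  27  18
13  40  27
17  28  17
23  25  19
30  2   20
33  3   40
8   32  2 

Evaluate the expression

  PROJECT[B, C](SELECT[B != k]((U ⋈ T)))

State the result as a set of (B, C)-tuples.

Joining U and T on F yields {(k, 23, 25, 19), (s, 33, 3, 40), (v, 13, 10, 27), (v, 13, 27, 18), (v, 13, 40, 27), (v, 17, 28, 17), (v, 23, 25, 19)}.
Selection B != k: {(s, 33, 3, 40), (v, 13, 10, 27), (v, 13, 27, 18), (v, 13, 40, 27), (v, 17, 28, 17), (v, 23, 25, 19)}
π[B, C]: project onto (B, C) (1 duplicate(s) eliminated) → {(s, 40), (v, 17), (v, 18), (v, 19), (v, 27)}

{(s, 40), (v, 17), (v, 18), (v, 19), (v, 27)}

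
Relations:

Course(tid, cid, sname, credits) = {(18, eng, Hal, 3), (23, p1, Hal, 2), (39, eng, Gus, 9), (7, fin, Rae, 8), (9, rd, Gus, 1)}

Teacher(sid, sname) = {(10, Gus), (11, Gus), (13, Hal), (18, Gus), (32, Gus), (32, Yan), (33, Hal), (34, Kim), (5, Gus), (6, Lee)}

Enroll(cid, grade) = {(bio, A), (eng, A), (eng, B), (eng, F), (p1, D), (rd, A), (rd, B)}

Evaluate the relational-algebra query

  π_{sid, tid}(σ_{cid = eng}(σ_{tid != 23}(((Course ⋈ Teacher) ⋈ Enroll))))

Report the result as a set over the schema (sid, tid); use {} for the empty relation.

Course ⋈ Teacher (natural join on sname): {(18, eng, Hal, 3, 13), (18, eng, Hal, 3, 33), (23, p1, Hal, 2, 13), (23, p1, Hal, 2, 33), (39, eng, Gus, 9, 10), (39, eng, Gus, 9, 11), (39, eng, Gus, 9, 18), (39, eng, Gus, 9, 32), (39, eng, Gus, 9, 5), (9, rd, Gus, 1, 10), (9, rd, Gus, 1, 11), (9, rd, Gus, 1, 18), (9, rd, Gus, 1, 32), (9, rd, Gus, 1, 5)}
(Course ⋈ Teacher) ⋈ Enroll (natural join on cid): {(18, eng, Hal, 3, 13, A), (18, eng, Hal, 3, 13, B), (18, eng, Hal, 3, 13, F), (18, eng, Hal, 3, 33, A), (18, eng, Hal, 3, 33, B), (18, eng, Hal, 3, 33, F), (23, p1, Hal, 2, 13, D), (23, p1, Hal, 2, 33, D), (39, eng, Gus, 9, 10, A), (39, eng, Gus, 9, 10, B), (39, eng, Gus, 9, 10, F), (39, eng, Gus, 9, 11, A), (39, eng, Gus, 9, 11, B), (39, eng, Gus, 9, 11, F), (39, eng, Gus, 9, 18, A), (39, eng, Gus, 9, 18, B), (39, eng, Gus, 9, 18, F), (39, eng, Gus, 9, 32, A), (39, eng, Gus, 9, 32, B), (39, eng, Gus, 9, 32, F), (39, eng, Gus, 9, 5, A), (39, eng, Gus, 9, 5, B), (39, eng, Gus, 9, 5, F), (9, rd, Gus, 1, 10, A), (9, rd, Gus, 1, 10, B), (9, rd, Gus, 1, 11, A), (9, rd, Gus, 1, 11, B), (9, rd, Gus, 1, 18, A), (9, rd, Gus, 1, 18, B), (9, rd, Gus, 1, 32, A), (9, rd, Gus, 1, 32, B), (9, rd, Gus, 1, 5, A), (9, rd, Gus, 1, 5, B)}
σ[tid != 23]: keep tuples satisfying tid != 23 → {(18, eng, Hal, 3, 13, A), (18, eng, Hal, 3, 13, B), (18, eng, Hal, 3, 13, F), (18, eng, Hal, 3, 33, A), (18, eng, Hal, 3, 33, B), (18, eng, Hal, 3, 33, F), (39, eng, Gus, 9, 10, A), (39, eng, Gus, 9, 10, B), (39, eng, Gus, 9, 10, F), (39, eng, Gus, 9, 11, A), (39, eng, Gus, 9, 11, B), (39, eng, Gus, 9, 11, F), (39, eng, Gus, 9, 18, A), (39, eng, Gus, 9, 18, B), (39, eng, Gus, 9, 18, F), (39, eng, Gus, 9, 32, A), (39, eng, Gus, 9, 32, B), (39, eng, Gus, 9, 32, F), (39, eng, Gus, 9, 5, A), (39, eng, Gus, 9, 5, B), (39, eng, Gus, 9, 5, F), (9, rd, Gus, 1, 10, A), (9, rd, Gus, 1, 10, B), (9, rd, Gus, 1, 11, A), (9, rd, Gus, 1, 11, B), (9, rd, Gus, 1, 18, A), (9, rd, Gus, 1, 18, B), (9, rd, Gus, 1, 32, A), (9, rd, Gus, 1, 32, B), (9, rd, Gus, 1, 5, A), (9, rd, Gus, 1, 5, B)}
σ[cid = eng]: keep tuples satisfying cid = eng → {(18, eng, Hal, 3, 13, A), (18, eng, Hal, 3, 13, B), (18, eng, Hal, 3, 13, F), (18, eng, Hal, 3, 33, A), (18, eng, Hal, 3, 33, B), (18, eng, Hal, 3, 33, F), (39, eng, Gus, 9, 10, A), (39, eng, Gus, 9, 10, B), (39, eng, Gus, 9, 10, F), (39, eng, Gus, 9, 11, A), (39, eng, Gus, 9, 11, B), (39, eng, Gus, 9, 11, F), (39, eng, Gus, 9, 18, A), (39, eng, Gus, 9, 18, B), (39, eng, Gus, 9, 18, F), (39, eng, Gus, 9, 32, A), (39, eng, Gus, 9, 32, B), (39, eng, Gus, 9, 32, F), (39, eng, Gus, 9, 5, A), (39, eng, Gus, 9, 5, B), (39, eng, Gus, 9, 5, F)}
π_{sid, tid} gives {(10, 39), (11, 39), (13, 18), (18, 39), (32, 39), (33, 18), (5, 39)} (14 duplicate(s) eliminated).

{(10, 39), (11, 39), (13, 18), (18, 39), (32, 39), (33, 18), (5, 39)}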